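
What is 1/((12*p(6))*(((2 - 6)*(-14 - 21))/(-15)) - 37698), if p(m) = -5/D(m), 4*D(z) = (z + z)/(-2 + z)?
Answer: -3/110854 ≈ -2.7063e-5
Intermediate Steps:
D(z) = z/(2*(-2 + z)) (D(z) = ((z + z)/(-2 + z))/4 = ((2*z)/(-2 + z))/4 = (2*z/(-2 + z))/4 = z/(2*(-2 + z)))
p(m) = -10*(-2 + m)/m (p(m) = -5*2*(-2 + m)/m = -10*(-2 + m)/m)
1/((12*p(6))*(((2 - 6)*(-14 - 21))/(-15)) - 37698) = 1/((12*(-10 + 20/6))*(((2 - 6)*(-14 - 21))/(-15)) - 37698) = 1/((12*(-10 + 20*(1/6)))*(-4*(-35)*(-1/15)) - 37698) = 1/((12*(-10 + 10/3))*(140*(-1/15)) - 37698) = 1/((12*(-20/3))*(-28/3) - 37698) = 1/(-80*(-28/3) - 37698) = 1/(2240/3 - 37698) = 1/(-110854/3) = -3/110854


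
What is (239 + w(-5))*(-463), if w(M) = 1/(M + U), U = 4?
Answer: -110194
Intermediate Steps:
w(M) = 1/(4 + M) (w(M) = 1/(M + 4) = 1/(4 + M))
(239 + w(-5))*(-463) = (239 + 1/(4 - 5))*(-463) = (239 + 1/(-1))*(-463) = (239 - 1)*(-463) = 238*(-463) = -110194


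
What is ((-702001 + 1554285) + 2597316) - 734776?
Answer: 2714824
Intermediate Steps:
((-702001 + 1554285) + 2597316) - 734776 = (852284 + 2597316) - 734776 = 3449600 - 734776 = 2714824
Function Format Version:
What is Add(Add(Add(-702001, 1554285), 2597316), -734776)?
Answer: 2714824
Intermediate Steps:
Add(Add(Add(-702001, 1554285), 2597316), -734776) = Add(Add(852284, 2597316), -734776) = Add(3449600, -734776) = 2714824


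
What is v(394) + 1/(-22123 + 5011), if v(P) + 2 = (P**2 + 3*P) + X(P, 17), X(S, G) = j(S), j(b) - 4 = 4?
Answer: 2676727487/17112 ≈ 1.5642e+5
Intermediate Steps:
j(b) = 8 (j(b) = 4 + 4 = 8)
X(S, G) = 8
v(P) = 6 + P**2 + 3*P (v(P) = -2 + ((P**2 + 3*P) + 8) = -2 + (8 + P**2 + 3*P) = 6 + P**2 + 3*P)
v(394) + 1/(-22123 + 5011) = (6 + 394**2 + 3*394) + 1/(-22123 + 5011) = (6 + 155236 + 1182) + 1/(-17112) = 156424 - 1/17112 = 2676727487/17112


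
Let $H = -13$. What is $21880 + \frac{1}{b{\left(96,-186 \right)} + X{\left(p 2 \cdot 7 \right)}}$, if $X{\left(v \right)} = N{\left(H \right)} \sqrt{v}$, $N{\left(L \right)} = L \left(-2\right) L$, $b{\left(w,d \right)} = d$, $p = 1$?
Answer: $\frac{17119130893}{782410} - \frac{169 \sqrt{14}}{782410} \approx 21880.0$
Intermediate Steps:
$N{\left(L \right)} = - 2 L^{2}$ ($N{\left(L \right)} = - 2 L L = - 2 L^{2}$)
$X{\left(v \right)} = - 338 \sqrt{v}$ ($X{\left(v \right)} = - 2 \left(-13\right)^{2} \sqrt{v} = \left(-2\right) 169 \sqrt{v} = - 338 \sqrt{v}$)
$21880 + \frac{1}{b{\left(96,-186 \right)} + X{\left(p 2 \cdot 7 \right)}} = 21880 + \frac{1}{-186 - 338 \sqrt{1 \cdot 2 \cdot 7}} = 21880 + \frac{1}{-186 - 338 \sqrt{2 \cdot 7}} = 21880 + \frac{1}{-186 - 338 \sqrt{14}}$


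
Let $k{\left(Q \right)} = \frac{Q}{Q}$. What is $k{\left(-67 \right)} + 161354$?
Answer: $161355$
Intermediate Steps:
$k{\left(Q \right)} = 1$
$k{\left(-67 \right)} + 161354 = 1 + 161354 = 161355$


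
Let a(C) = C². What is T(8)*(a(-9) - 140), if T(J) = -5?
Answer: 295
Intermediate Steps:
T(8)*(a(-9) - 140) = -5*((-9)² - 140) = -5*(81 - 140) = -5*(-59) = 295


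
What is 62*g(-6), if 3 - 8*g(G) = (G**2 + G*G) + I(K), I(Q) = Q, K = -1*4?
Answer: -2015/4 ≈ -503.75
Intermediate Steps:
K = -4
g(G) = 7/8 - G**2/4 (g(G) = 3/8 - ((G**2 + G*G) - 4)/8 = 3/8 - ((G**2 + G**2) - 4)/8 = 3/8 - (2*G**2 - 4)/8 = 3/8 - (-4 + 2*G**2)/8 = 3/8 + (1/2 - G**2/4) = 7/8 - G**2/4)
62*g(-6) = 62*(7/8 - 1/4*(-6)**2) = 62*(7/8 - 1/4*36) = 62*(7/8 - 9) = 62*(-65/8) = -2015/4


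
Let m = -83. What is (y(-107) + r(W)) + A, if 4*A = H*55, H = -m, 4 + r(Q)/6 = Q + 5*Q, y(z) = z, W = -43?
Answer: -2151/4 ≈ -537.75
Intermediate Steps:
r(Q) = -24 + 36*Q (r(Q) = -24 + 6*(Q + 5*Q) = -24 + 6*(6*Q) = -24 + 36*Q)
H = 83 (H = -1*(-83) = 83)
A = 4565/4 (A = (83*55)/4 = (¼)*4565 = 4565/4 ≈ 1141.3)
(y(-107) + r(W)) + A = (-107 + (-24 + 36*(-43))) + 4565/4 = (-107 + (-24 - 1548)) + 4565/4 = (-107 - 1572) + 4565/4 = -1679 + 4565/4 = -2151/4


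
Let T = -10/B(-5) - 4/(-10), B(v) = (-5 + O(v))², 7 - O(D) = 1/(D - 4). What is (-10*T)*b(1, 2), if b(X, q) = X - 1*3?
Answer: -13312/361 ≈ -36.875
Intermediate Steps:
O(D) = 7 - 1/(-4 + D) (O(D) = 7 - 1/(D - 4) = 7 - 1/(-4 + D))
b(X, q) = -3 + X (b(X, q) = X - 3 = -3 + X)
B(v) = (-5 + (-29 + 7*v)/(-4 + v))²
T = -3328/1805 (T = -10*(-4 - 5)²/(9 - 2*(-5))² - 4/(-10) = -10*81/(9 + 10)² - 4*(-⅒) = -10/((1/81)*19²) + ⅖ = -10/((1/81)*361) + ⅖ = -10/361/81 + ⅖ = -10*81/361 + ⅖ = -810/361 + ⅖ = -3328/1805 ≈ -1.8438)
(-10*T)*b(1, 2) = (-10*(-3328/1805))*(-3 + 1) = (6656/361)*(-2) = -13312/361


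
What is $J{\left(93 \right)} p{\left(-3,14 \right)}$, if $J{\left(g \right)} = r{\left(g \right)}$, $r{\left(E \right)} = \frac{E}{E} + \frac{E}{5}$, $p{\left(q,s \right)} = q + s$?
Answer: $\frac{1078}{5} \approx 215.6$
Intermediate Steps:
$r{\left(E \right)} = 1 + \frac{E}{5}$ ($r{\left(E \right)} = 1 + E \frac{1}{5} = 1 + \frac{E}{5}$)
$J{\left(g \right)} = 1 + \frac{g}{5}$
$J{\left(93 \right)} p{\left(-3,14 \right)} = \left(1 + \frac{1}{5} \cdot 93\right) \left(-3 + 14\right) = \left(1 + \frac{93}{5}\right) 11 = \frac{98}{5} \cdot 11 = \frac{1078}{5}$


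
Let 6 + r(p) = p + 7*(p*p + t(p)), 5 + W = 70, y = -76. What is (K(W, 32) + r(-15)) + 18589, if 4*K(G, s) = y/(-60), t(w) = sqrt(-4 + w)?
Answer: 1208599/60 + 7*I*sqrt(19) ≈ 20143.0 + 30.512*I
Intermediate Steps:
W = 65 (W = -5 + 70 = 65)
K(G, s) = 19/60 (K(G, s) = (-76/(-60))/4 = (-76*(-1/60))/4 = (1/4)*(19/15) = 19/60)
r(p) = -6 + p + 7*p**2 + 7*sqrt(-4 + p) (r(p) = -6 + (p + 7*(p*p + sqrt(-4 + p))) = -6 + (p + 7*(p**2 + sqrt(-4 + p))) = -6 + (p + (7*p**2 + 7*sqrt(-4 + p))) = -6 + (p + 7*p**2 + 7*sqrt(-4 + p)) = -6 + p + 7*p**2 + 7*sqrt(-4 + p))
(K(W, 32) + r(-15)) + 18589 = (19/60 + (-6 - 15 + 7*(-15)**2 + 7*sqrt(-4 - 15))) + 18589 = (19/60 + (-6 - 15 + 7*225 + 7*sqrt(-19))) + 18589 = (19/60 + (-6 - 15 + 1575 + 7*(I*sqrt(19)))) + 18589 = (19/60 + (-6 - 15 + 1575 + 7*I*sqrt(19))) + 18589 = (19/60 + (1554 + 7*I*sqrt(19))) + 18589 = (93259/60 + 7*I*sqrt(19)) + 18589 = 1208599/60 + 7*I*sqrt(19)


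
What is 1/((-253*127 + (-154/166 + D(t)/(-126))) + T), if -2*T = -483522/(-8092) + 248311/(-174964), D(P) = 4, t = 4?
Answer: -374772888/12053118220625 ≈ -3.1093e-5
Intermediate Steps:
T = -1214553097/41641432 (T = -(-483522/(-8092) + 248311/(-174964))/2 = -(-483522*(-1/8092) + 248311*(-1/174964))/2 = -(241761/4046 - 248311/174964)/2 = -½*1214553097/20820716 = -1214553097/41641432 ≈ -29.167)
1/((-253*127 + (-154/166 + D(t)/(-126))) + T) = 1/((-253*127 + (-154/166 + 4/(-126))) - 1214553097/41641432) = 1/((-32131 + (-154*1/166 + 4*(-1/126))) - 1214553097/41641432) = 1/((-32131 + (-77/83 - 2/63)) - 1214553097/41641432) = 1/((-32131 - 5017/5229) - 1214553097/41641432) = 1/(-168018016/5229 - 1214553097/41641432) = 1/(-12053118220625/374772888) = -374772888/12053118220625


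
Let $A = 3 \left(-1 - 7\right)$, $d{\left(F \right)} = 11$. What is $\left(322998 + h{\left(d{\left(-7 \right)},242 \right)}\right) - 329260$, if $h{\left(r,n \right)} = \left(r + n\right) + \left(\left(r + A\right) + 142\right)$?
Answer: $-5880$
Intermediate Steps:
$A = -24$ ($A = 3 \left(-8\right) = -24$)
$h{\left(r,n \right)} = 118 + n + 2 r$ ($h{\left(r,n \right)} = \left(r + n\right) + \left(\left(r - 24\right) + 142\right) = \left(n + r\right) + \left(\left(-24 + r\right) + 142\right) = \left(n + r\right) + \left(118 + r\right) = 118 + n + 2 r$)
$\left(322998 + h{\left(d{\left(-7 \right)},242 \right)}\right) - 329260 = \left(322998 + \left(118 + 242 + 2 \cdot 11\right)\right) - 329260 = \left(322998 + \left(118 + 242 + 22\right)\right) - 329260 = \left(322998 + 382\right) - 329260 = 323380 - 329260 = -5880$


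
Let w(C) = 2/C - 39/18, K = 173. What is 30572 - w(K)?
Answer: 31735973/1038 ≈ 30574.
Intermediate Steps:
w(C) = -13/6 + 2/C (w(C) = 2/C - 39*1/18 = 2/C - 13/6 = -13/6 + 2/C)
30572 - w(K) = 30572 - (-13/6 + 2/173) = 30572 - 1*(-2237/1038) = 30572 + 2237/1038 = 31735973/1038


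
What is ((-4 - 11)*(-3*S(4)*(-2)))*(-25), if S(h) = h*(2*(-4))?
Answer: -72000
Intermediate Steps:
S(h) = -8*h (S(h) = h*(-8) = -8*h)
((-4 - 11)*(-3*S(4)*(-2)))*(-25) = ((-4 - 11)*(-(-24)*4*(-2)))*(-25) = -15*(-3*(-32))*(-2)*(-25) = -1440*(-2)*(-25) = -15*(-192)*(-25) = 2880*(-25) = -72000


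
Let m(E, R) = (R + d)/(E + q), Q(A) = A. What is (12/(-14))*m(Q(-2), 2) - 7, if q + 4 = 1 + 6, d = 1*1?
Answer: -67/7 ≈ -9.5714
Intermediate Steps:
d = 1
q = 3 (q = -4 + (1 + 6) = -4 + 7 = 3)
m(E, R) = (1 + R)/(3 + E) (m(E, R) = (R + 1)/(E + 3) = (1 + R)/(3 + E))
(12/(-14))*m(Q(-2), 2) - 7 = (12/(-14))*((1 + 2)/(3 - 2)) - 7 = (12*(-1/14))*(3/1) - 7 = -6*3/7 - 7 = -6/7*3 - 7 = -18/7 - 7 = -67/7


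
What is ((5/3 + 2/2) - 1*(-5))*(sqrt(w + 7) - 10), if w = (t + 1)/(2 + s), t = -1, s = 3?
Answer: -230/3 + 23*sqrt(7)/3 ≈ -56.383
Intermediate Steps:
w = 0 (w = (-1 + 1)/(2 + 3) = 0/5 = 0*(1/5) = 0)
((5/3 + 2/2) - 1*(-5))*(sqrt(w + 7) - 10) = ((5/3 + 2/2) - 1*(-5))*(sqrt(0 + 7) - 10) = ((5*(1/3) + 2*(1/2)) + 5)*(sqrt(7) - 10) = ((5/3 + 1) + 5)*(-10 + sqrt(7)) = (8/3 + 5)*(-10 + sqrt(7)) = 23*(-10 + sqrt(7))/3 = -230/3 + 23*sqrt(7)/3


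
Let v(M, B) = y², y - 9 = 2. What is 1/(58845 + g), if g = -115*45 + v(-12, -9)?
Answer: 1/53791 ≈ 1.8590e-5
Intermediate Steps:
y = 11 (y = 9 + 2 = 11)
v(M, B) = 121 (v(M, B) = 11² = 121)
g = -5054 (g = -115*45 + 121 = -5175 + 121 = -5054)
1/(58845 + g) = 1/(58845 - 5054) = 1/53791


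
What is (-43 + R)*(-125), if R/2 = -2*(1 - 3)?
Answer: 4375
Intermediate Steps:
R = 8 (R = 2*(-2*(1 - 3)) = 2*(-2*(-2)) = 2*4 = 8)
(-43 + R)*(-125) = (-43 + 8)*(-125) = -35*(-125) = 4375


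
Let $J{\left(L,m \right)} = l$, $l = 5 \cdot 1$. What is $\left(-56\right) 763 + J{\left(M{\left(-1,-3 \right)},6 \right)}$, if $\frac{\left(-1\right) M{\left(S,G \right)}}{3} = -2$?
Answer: $-42723$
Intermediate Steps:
$M{\left(S,G \right)} = 6$ ($M{\left(S,G \right)} = \left(-3\right) \left(-2\right) = 6$)
$l = 5$
$J{\left(L,m \right)} = 5$
$\left(-56\right) 763 + J{\left(M{\left(-1,-3 \right)},6 \right)} = \left(-56\right) 763 + 5 = -42728 + 5 = -42723$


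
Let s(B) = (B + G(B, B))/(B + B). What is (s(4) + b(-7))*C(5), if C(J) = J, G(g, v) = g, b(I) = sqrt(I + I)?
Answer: 5 + 5*I*sqrt(14) ≈ 5.0 + 18.708*I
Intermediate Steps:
b(I) = sqrt(2)*sqrt(I) (b(I) = sqrt(2*I) = sqrt(2)*sqrt(I))
s(B) = 1 (s(B) = (B + B)/(B + B) = (2*B)/((2*B)) = (2*B)*(1/(2*B)) = 1)
(s(4) + b(-7))*C(5) = (1 + sqrt(2)*sqrt(-7))*5 = (1 + sqrt(2)*(I*sqrt(7)))*5 = (1 + I*sqrt(14))*5 = 5 + 5*I*sqrt(14)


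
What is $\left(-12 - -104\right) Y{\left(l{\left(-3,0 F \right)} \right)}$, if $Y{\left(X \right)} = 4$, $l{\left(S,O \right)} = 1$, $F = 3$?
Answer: $368$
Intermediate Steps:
$\left(-12 - -104\right) Y{\left(l{\left(-3,0 F \right)} \right)} = \left(-12 - -104\right) 4 = \left(-12 + 104\right) 4 = 92 \cdot 4 = 368$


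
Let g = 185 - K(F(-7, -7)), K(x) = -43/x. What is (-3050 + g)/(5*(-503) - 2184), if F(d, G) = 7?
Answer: 20012/32893 ≈ 0.60840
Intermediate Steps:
g = 1338/7 (g = 185 - (-43)/7 = 185 - 1*(-43/7) = 185 + 43/7 = 1338/7 ≈ 191.14)
(-3050 + g)/(5*(-503) - 2184) = (-3050 + 1338/7)/(5*(-503) - 2184) = -20012/(7*(-2515 - 2184)) = -20012/7/(-4699) = -20012/7*(-1/4699) = 20012/32893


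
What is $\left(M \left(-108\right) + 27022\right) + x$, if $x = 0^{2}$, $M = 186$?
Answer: $6934$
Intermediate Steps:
$x = 0$
$\left(M \left(-108\right) + 27022\right) + x = \left(186 \left(-108\right) + 27022\right) + 0 = \left(-20088 + 27022\right) + 0 = 6934 + 0 = 6934$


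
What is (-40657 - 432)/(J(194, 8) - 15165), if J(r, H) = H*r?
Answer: 41089/13613 ≈ 3.0184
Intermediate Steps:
(-40657 - 432)/(J(194, 8) - 15165) = (-40657 - 432)/(8*194 - 15165) = -41089/(1552 - 15165) = -41089/(-13613) = -41089*(-1/13613) = 41089/13613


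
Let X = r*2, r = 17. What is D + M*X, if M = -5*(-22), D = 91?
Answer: 3831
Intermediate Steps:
X = 34 (X = 17*2 = 34)
M = 110
D + M*X = 91 + 110*34 = 91 + 3740 = 3831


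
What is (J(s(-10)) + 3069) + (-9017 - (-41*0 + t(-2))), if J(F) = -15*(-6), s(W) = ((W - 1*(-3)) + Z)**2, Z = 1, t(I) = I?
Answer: -5856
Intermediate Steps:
s(W) = (4 + W)**2 (s(W) = ((W - 1*(-3)) + 1)**2 = ((W + 3) + 1)**2 = ((3 + W) + 1)**2 = (4 + W)**2)
J(F) = 90
(J(s(-10)) + 3069) + (-9017 - (-41*0 + t(-2))) = (90 + 3069) + (-9017 - (-41*0 - 2)) = 3159 + (-9017 - (0 - 2)) = 3159 + (-9017 - 1*(-2)) = 3159 + (-9017 + 2) = 3159 - 9015 = -5856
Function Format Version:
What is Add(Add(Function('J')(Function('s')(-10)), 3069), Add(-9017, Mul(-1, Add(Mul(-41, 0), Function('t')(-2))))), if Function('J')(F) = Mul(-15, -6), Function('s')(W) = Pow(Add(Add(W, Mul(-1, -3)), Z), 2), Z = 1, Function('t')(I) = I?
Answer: -5856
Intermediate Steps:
Function('s')(W) = Pow(Add(4, W), 2) (Function('s')(W) = Pow(Add(Add(W, Mul(-1, -3)), 1), 2) = Pow(Add(Add(W, 3), 1), 2) = Pow(Add(Add(3, W), 1), 2) = Pow(Add(4, W), 2))
Function('J')(F) = 90
Add(Add(Function('J')(Function('s')(-10)), 3069), Add(-9017, Mul(-1, Add(Mul(-41, 0), Function('t')(-2))))) = Add(Add(90, 3069), Add(-9017, Mul(-1, Add(Mul(-41, 0), -2)))) = Add(3159, Add(-9017, Mul(-1, Add(0, -2)))) = Add(3159, Add(-9017, Mul(-1, -2))) = Add(3159, Add(-9017, 2)) = Add(3159, -9015) = -5856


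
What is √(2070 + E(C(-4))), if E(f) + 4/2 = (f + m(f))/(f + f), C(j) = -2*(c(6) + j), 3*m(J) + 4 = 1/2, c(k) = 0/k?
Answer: √1191414/24 ≈ 45.480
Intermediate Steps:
c(k) = 0
m(J) = -7/6 (m(J) = -4/3 + (1/2)/3 = -4/3 + (1*(½))/3 = -4/3 + (⅓)*(½) = -4/3 + ⅙ = -7/6)
C(j) = -2*j (C(j) = -2*(0 + j) = -2*j)
E(f) = -2 + (-7/6 + f)/(2*f) (E(f) = -2 + (f - 7/6)/(f + f) = -2 + (-7/6 + f)/((2*f)) = -2 + (-7/6 + f)*(1/(2*f)) = -2 + (-7/6 + f)/(2*f))
√(2070 + E(C(-4))) = √(2070 + (-7 - (-36)*(-4))/(12*((-2*(-4))))) = √(2070 + (1/12)*(-7 - 18*8)/8) = √(2070 + (1/12)*(⅛)*(-7 - 144)) = √(2070 + (1/12)*(⅛)*(-151)) = √(2070 - 151/96) = √(198569/96) = √1191414/24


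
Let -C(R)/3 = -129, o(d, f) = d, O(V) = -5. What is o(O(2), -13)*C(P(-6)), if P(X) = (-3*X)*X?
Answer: -1935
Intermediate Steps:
P(X) = -3*X²
C(R) = 387 (C(R) = -3*(-129) = 387)
o(O(2), -13)*C(P(-6)) = -5*387 = -1935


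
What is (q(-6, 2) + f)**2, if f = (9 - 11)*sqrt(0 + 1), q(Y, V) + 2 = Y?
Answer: 100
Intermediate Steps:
q(Y, V) = -2 + Y
f = -2 (f = -2*sqrt(1) = -2*1 = -2)
(q(-6, 2) + f)**2 = ((-2 - 6) - 2)**2 = (-8 - 2)**2 = (-10)**2 = 100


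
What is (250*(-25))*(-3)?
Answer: 18750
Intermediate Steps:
(250*(-25))*(-3) = -6250*(-3) = 18750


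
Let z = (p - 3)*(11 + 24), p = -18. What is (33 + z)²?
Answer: 492804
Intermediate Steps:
z = -735 (z = (-18 - 3)*(11 + 24) = -21*35 = -735)
(33 + z)² = (33 - 735)² = (-702)² = 492804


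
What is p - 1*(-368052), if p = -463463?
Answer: -95411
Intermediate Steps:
p - 1*(-368052) = -463463 - 1*(-368052) = -463463 + 368052 = -95411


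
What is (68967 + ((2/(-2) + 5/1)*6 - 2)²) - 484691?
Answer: -415240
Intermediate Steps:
(68967 + ((2/(-2) + 5/1)*6 - 2)²) - 484691 = (68967 + ((2*(-½) + 5*1)*6 - 2)²) - 484691 = (68967 + ((-1 + 5)*6 - 2)²) - 484691 = (68967 + (4*6 - 2)²) - 484691 = (68967 + (24 - 2)²) - 484691 = (68967 + 22²) - 484691 = (68967 + 484) - 484691 = 69451 - 484691 = -415240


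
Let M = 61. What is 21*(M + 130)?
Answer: 4011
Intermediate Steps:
21*(M + 130) = 21*(61 + 130) = 21*191 = 4011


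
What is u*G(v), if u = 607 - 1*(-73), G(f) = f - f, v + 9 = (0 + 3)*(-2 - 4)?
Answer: 0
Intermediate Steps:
v = -27 (v = -9 + (0 + 3)*(-2 - 4) = -9 + 3*(-6) = -9 - 18 = -27)
G(f) = 0
u = 680 (u = 607 + 73 = 680)
u*G(v) = 680*0 = 0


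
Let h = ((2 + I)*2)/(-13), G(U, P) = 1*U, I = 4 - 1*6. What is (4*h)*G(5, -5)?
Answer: 0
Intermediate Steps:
I = -2 (I = 4 - 6 = -2)
G(U, P) = U
h = 0 (h = ((2 - 2)*2)/(-13) = (0*2)*(-1/13) = 0*(-1/13) = 0)
(4*h)*G(5, -5) = (4*0)*5 = 0*5 = 0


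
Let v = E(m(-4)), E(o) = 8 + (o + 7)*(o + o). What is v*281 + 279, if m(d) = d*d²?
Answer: 2052703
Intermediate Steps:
m(d) = d³
E(o) = 8 + 2*o*(7 + o) (E(o) = 8 + (7 + o)*(2*o) = 8 + 2*o*(7 + o))
v = 7304 (v = 8 + 2*((-4)³)² + 14*(-4)³ = 8 + 2*(-64)² + 14*(-64) = 8 + 2*4096 - 896 = 8 + 8192 - 896 = 7304)
v*281 + 279 = 7304*281 + 279 = 2052424 + 279 = 2052703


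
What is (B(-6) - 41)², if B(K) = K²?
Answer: 25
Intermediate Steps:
(B(-6) - 41)² = ((-6)² - 41)² = (36 - 41)² = (-5)² = 25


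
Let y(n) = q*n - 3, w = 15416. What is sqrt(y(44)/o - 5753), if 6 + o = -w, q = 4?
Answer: I*sqrt(1368285165258)/15422 ≈ 75.849*I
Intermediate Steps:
y(n) = -3 + 4*n (y(n) = 4*n - 3 = -3 + 4*n)
o = -15422 (o = -6 - 1*15416 = -6 - 15416 = -15422)
sqrt(y(44)/o - 5753) = sqrt((-3 + 4*44)/(-15422) - 5753) = sqrt((-3 + 176)*(-1/15422) - 5753) = sqrt(173*(-1/15422) - 5753) = sqrt(-173/15422 - 5753) = sqrt(-88722939/15422) = I*sqrt(1368285165258)/15422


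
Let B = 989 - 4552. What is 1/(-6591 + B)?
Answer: -1/10154 ≈ -9.8483e-5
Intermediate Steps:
B = -3563
1/(-6591 + B) = 1/(-6591 - 3563) = 1/(-10154) = -1/10154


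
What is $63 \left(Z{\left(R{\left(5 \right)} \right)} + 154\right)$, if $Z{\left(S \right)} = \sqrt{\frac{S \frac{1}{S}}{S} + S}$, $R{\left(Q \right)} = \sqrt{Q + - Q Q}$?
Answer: $9702 + \frac{63 \cdot 5^{\frac{3}{4}} \sqrt{38} \sqrt{i}}{10} \approx 9793.8 + 91.822 i$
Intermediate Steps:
$R{\left(Q \right)} = \sqrt{Q - Q^{2}}$
$Z{\left(S \right)} = \sqrt{S + \frac{1}{S}}$ ($Z{\left(S \right)} = \sqrt{1 \frac{1}{S} + S} = \sqrt{\frac{1}{S} + S} = \sqrt{S + \frac{1}{S}}$)
$63 \left(Z{\left(R{\left(5 \right)} \right)} + 154\right) = 63 \left(\sqrt{\sqrt{5 \left(1 - 5\right)} + \frac{1}{\sqrt{5 \left(1 - 5\right)}}} + 154\right) = 63 \left(\sqrt{\sqrt{5 \left(-4\right)} + \frac{1}{\sqrt{5 \left(-4\right)}}} + 154\right) = 63 \left(\sqrt{\sqrt{-20} + \frac{1}{\sqrt{-20}}} + 154\right) = 63 \left(\sqrt{2 i \sqrt{5} + \frac{1}{2 i \sqrt{5}}} + 154\right) = 63 \left(\sqrt{2 i \sqrt{5} - \frac{i \sqrt{5}}{10}} + 154\right) = 63 \left(\sqrt{\frac{19 i \sqrt{5}}{10}} + 154\right) = 63 \left(\frac{5^{\frac{3}{4}} \sqrt{38} \sqrt{i}}{10} + 154\right) = 63 \left(154 + \frac{5^{\frac{3}{4}} \sqrt{38} \sqrt{i}}{10}\right) = 9702 + \frac{63 \cdot 5^{\frac{3}{4}} \sqrt{38} \sqrt{i}}{10}$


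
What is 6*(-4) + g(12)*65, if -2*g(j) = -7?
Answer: 407/2 ≈ 203.50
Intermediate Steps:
g(j) = 7/2 (g(j) = -½*(-7) = 7/2)
6*(-4) + g(12)*65 = 6*(-4) + (7/2)*65 = -24 + 455/2 = 407/2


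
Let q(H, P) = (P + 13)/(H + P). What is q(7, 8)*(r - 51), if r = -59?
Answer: -154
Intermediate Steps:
q(H, P) = (13 + P)/(H + P)
q(7, 8)*(r - 51) = ((13 + 8)/(7 + 8))*(-59 - 51) = (21/15)*(-110) = ((1/15)*21)*(-110) = (7/5)*(-110) = -154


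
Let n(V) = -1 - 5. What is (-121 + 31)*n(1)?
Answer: 540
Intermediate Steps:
n(V) = -6
(-121 + 31)*n(1) = (-121 + 31)*(-6) = -90*(-6) = 540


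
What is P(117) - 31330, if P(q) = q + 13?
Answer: -31200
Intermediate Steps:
P(q) = 13 + q
P(117) - 31330 = (13 + 117) - 31330 = 130 - 31330 = -31200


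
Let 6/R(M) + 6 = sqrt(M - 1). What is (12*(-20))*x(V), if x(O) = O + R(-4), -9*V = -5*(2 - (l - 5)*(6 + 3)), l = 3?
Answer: -302080/123 + 1440*I*sqrt(5)/41 ≈ -2455.9 + 78.535*I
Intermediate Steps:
R(M) = 6/(-6 + sqrt(-1 + M)) (R(M) = 6/(-6 + sqrt(M - 1)) = 6/(-6 + sqrt(-1 + M)))
V = 100/9 (V = -(-5)*(2 - (3 - 5)*(6 + 3))/9 = -(-5)*(2 - (-2)*9)/9 = -(-5)*(2 - 1*(-18))/9 = -(-5)*(2 + 18)/9 = -(-5)*20/9 = -1/9*(-100) = 100/9 ≈ 11.111)
x(O) = O + 6/(-6 + I*sqrt(5)) (x(O) = O + 6/(-6 + sqrt(-1 - 4)) = O + 6/(-6 + sqrt(-5)) = O + 6/(-6 + I*sqrt(5)))
(12*(-20))*x(V) = (12*(-20))*(-36/41 + 100/9 - 6*I*sqrt(5)/41) = -240*(3776/369 - 6*I*sqrt(5)/41) = -302080/123 + 1440*I*sqrt(5)/41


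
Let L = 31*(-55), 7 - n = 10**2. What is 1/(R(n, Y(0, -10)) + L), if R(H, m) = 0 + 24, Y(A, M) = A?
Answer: -1/1681 ≈ -0.00059488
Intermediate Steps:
n = -93 (n = 7 - 1*10**2 = 7 - 1*100 = 7 - 100 = -93)
L = -1705
R(H, m) = 24
1/(R(n, Y(0, -10)) + L) = 1/(24 - 1705) = 1/(-1681) = -1/1681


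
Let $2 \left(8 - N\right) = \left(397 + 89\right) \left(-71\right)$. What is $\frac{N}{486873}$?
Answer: $\frac{17261}{486873} \approx 0.035453$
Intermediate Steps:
$N = 17261$ ($N = 8 - \frac{\left(397 + 89\right) \left(-71\right)}{2} = 8 - \frac{486 \left(-71\right)}{2} = 8 - -17253 = 8 + 17253 = 17261$)
$\frac{N}{486873} = \frac{17261}{486873}$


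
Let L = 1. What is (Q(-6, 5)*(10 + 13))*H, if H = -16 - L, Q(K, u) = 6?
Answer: -2346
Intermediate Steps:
H = -17 (H = -16 - 1*1 = -16 - 1 = -17)
(Q(-6, 5)*(10 + 13))*H = (6*(10 + 13))*(-17) = (6*23)*(-17) = 138*(-17) = -2346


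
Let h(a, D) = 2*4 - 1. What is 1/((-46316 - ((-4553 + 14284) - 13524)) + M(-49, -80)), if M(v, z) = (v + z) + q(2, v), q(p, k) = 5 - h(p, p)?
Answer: -1/42654 ≈ -2.3444e-5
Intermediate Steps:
h(a, D) = 7 (h(a, D) = 8 - 1 = 7)
q(p, k) = -2 (q(p, k) = 5 - 1*7 = 5 - 7 = -2)
M(v, z) = -2 + v + z (M(v, z) = (v + z) - 2 = -2 + v + z)
1/((-46316 - ((-4553 + 14284) - 13524)) + M(-49, -80)) = 1/((-46316 - ((-4553 + 14284) - 13524)) + (-2 - 49 - 80)) = 1/((-46316 - (9731 - 13524)) - 131) = 1/((-46316 - 1*(-3793)) - 131) = 1/((-46316 + 3793) - 131) = 1/(-42523 - 131) = 1/(-42654) = -1/42654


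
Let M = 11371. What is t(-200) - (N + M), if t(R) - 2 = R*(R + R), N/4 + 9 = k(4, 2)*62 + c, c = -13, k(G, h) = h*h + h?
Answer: 67231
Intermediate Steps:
k(G, h) = h + h² (k(G, h) = h² + h = h + h²)
N = 1400 (N = -36 + 4*((2*(1 + 2))*62 - 13) = -36 + 4*((2*3)*62 - 13) = -36 + 4*(6*62 - 13) = -36 + 4*(372 - 13) = -36 + 4*359 = -36 + 1436 = 1400)
t(R) = 2 + 2*R² (t(R) = 2 + R*(R + R) = 2 + R*(2*R) = 2 + 2*R²)
t(-200) - (N + M) = (2 + 2*(-200)²) - (1400 + 11371) = (2 + 2*40000) - 1*12771 = (2 + 80000) - 12771 = 80002 - 12771 = 67231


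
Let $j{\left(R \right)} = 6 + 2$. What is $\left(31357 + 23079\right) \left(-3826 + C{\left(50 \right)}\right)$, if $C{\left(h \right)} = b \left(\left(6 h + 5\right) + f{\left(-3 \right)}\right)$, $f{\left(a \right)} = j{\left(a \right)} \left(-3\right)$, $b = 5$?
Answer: $-131789556$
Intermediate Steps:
$j{\left(R \right)} = 8$
$f{\left(a \right)} = -24$ ($f{\left(a \right)} = 8 \left(-3\right) = -24$)
$C{\left(h \right)} = -95 + 30 h$ ($C{\left(h \right)} = 5 \left(\left(6 h + 5\right) - 24\right) = 5 \left(\left(5 + 6 h\right) - 24\right) = 5 \left(-19 + 6 h\right) = -95 + 30 h$)
$\left(31357 + 23079\right) \left(-3826 + C{\left(50 \right)}\right) = \left(31357 + 23079\right) \left(-3826 + \left(-95 + 30 \cdot 50\right)\right) = 54436 \left(-3826 + \left(-95 + 1500\right)\right) = 54436 \left(-3826 + 1405\right) = 54436 \left(-2421\right) = -131789556$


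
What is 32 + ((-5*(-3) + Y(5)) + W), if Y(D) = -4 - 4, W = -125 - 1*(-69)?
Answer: -17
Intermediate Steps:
W = -56 (W = -125 + 69 = -56)
Y(D) = -8
32 + ((-5*(-3) + Y(5)) + W) = 32 + ((-5*(-3) - 8) - 56) = 32 + ((15 - 8) - 56) = 32 + (7 - 56) = 32 - 49 = -17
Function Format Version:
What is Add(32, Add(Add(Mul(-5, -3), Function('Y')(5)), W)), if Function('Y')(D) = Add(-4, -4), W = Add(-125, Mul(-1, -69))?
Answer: -17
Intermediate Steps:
W = -56 (W = Add(-125, 69) = -56)
Function('Y')(D) = -8
Add(32, Add(Add(Mul(-5, -3), Function('Y')(5)), W)) = Add(32, Add(Add(Mul(-5, -3), -8), -56)) = Add(32, Add(Add(15, -8), -56)) = Add(32, Add(7, -56)) = Add(32, -49) = -17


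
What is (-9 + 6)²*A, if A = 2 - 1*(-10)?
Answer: 108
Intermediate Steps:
A = 12 (A = 2 + 10 = 12)
(-9 + 6)²*A = (-9 + 6)²*12 = (-3)²*12 = 9*12 = 108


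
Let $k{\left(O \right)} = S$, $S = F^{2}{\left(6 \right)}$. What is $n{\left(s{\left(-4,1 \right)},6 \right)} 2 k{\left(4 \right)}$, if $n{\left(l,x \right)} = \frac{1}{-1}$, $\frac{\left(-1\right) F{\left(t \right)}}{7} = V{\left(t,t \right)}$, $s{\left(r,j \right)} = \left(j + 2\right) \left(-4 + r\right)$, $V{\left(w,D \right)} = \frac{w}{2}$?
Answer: $-882$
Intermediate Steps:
$V{\left(w,D \right)} = \frac{w}{2}$ ($V{\left(w,D \right)} = w \frac{1}{2} = \frac{w}{2}$)
$s{\left(r,j \right)} = \left(-4 + r\right) \left(2 + j\right)$ ($s{\left(r,j \right)} = \left(2 + j\right) \left(-4 + r\right) = \left(-4 + r\right) \left(2 + j\right)$)
$F{\left(t \right)} = - \frac{7 t}{2}$ ($F{\left(t \right)} = - 7 \frac{t}{2} = - \frac{7 t}{2}$)
$n{\left(l,x \right)} = -1$
$S = 441$ ($S = \left(\left(- \frac{7}{2}\right) 6\right)^{2} = \left(-21\right)^{2} = 441$)
$k{\left(O \right)} = 441$
$n{\left(s{\left(-4,1 \right)},6 \right)} 2 k{\left(4 \right)} = \left(-1\right) 2 \cdot 441 = \left(-2\right) 441 = -882$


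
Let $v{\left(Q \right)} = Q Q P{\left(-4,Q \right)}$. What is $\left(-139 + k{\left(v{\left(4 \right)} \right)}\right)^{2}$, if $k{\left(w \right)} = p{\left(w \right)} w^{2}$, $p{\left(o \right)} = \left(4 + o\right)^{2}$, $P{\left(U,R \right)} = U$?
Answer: $217428620102521$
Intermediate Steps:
$v{\left(Q \right)} = - 4 Q^{2}$ ($v{\left(Q \right)} = Q Q \left(-4\right) = Q^{2} \left(-4\right) = - 4 Q^{2}$)
$k{\left(w \right)} = w^{2} \left(4 + w\right)^{2}$ ($k{\left(w \right)} = \left(4 + w\right)^{2} w^{2} = w^{2} \left(4 + w\right)^{2}$)
$\left(-139 + k{\left(v{\left(4 \right)} \right)}\right)^{2} = \left(-139 + \left(- 4 \cdot 4^{2}\right)^{2} \left(4 - 4 \cdot 4^{2}\right)^{2}\right)^{2} = \left(-139 + \left(\left(-4\right) 16\right)^{2} \left(4 - 64\right)^{2}\right)^{2} = \left(-139 + \left(-64\right)^{2} \left(4 - 64\right)^{2}\right)^{2} = \left(-139 + 4096 \left(-60\right)^{2}\right)^{2} = \left(-139 + 4096 \cdot 3600\right)^{2} = \left(-139 + 14745600\right)^{2} = 14745461^{2} = 217428620102521$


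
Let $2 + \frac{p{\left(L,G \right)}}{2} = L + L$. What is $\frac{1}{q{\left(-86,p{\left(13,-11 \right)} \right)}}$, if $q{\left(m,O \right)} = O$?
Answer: $\frac{1}{48} \approx 0.020833$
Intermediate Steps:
$p{\left(L,G \right)} = -4 + 4 L$ ($p{\left(L,G \right)} = -4 + 2 \left(L + L\right) = -4 + 2 \cdot 2 L = -4 + 4 L$)
$\frac{1}{q{\left(-86,p{\left(13,-11 \right)} \right)}} = \frac{1}{-4 + 4 \cdot 13} = \frac{1}{-4 + 52} = \frac{1}{48}$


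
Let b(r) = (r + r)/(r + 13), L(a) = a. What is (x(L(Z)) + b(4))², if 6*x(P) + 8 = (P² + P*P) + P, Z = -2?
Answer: 49/2601 ≈ 0.018839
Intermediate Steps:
b(r) = 2*r/(13 + r) (b(r) = (2*r)/(13 + r) = 2*r/(13 + r))
x(P) = -4/3 + P²/3 + P/6 (x(P) = -4/3 + ((P² + P*P) + P)/6 = -4/3 + ((P² + P²) + P)/6 = -4/3 + (2*P² + P)/6 = -4/3 + (P + 2*P²)/6 = -4/3 + (P²/3 + P/6) = -4/3 + P²/3 + P/6)
(x(L(Z)) + b(4))² = ((-4/3 + (⅓)*(-2)² + (⅙)*(-2)) + 2*4/(13 + 4))² = ((-4/3 + (⅓)*4 - ⅓) + 2*4/17)² = ((-4/3 + 4/3 - ⅓) + 2*4*(1/17))² = (-⅓ + 8/17)² = (7/51)² = 49/2601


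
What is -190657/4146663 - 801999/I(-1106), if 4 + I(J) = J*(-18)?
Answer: -3329414416265/82535180352 ≈ -40.339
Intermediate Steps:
I(J) = -4 - 18*J (I(J) = -4 + J*(-18) = -4 - 18*J)
-190657/4146663 - 801999/I(-1106) = -190657/4146663 - 801999/(-4 - 18*(-1106)) = -190657*1/4146663 - 801999/(-4 + 19908) = -190657/4146663 - 801999/19904 = -3329414416265/82535180352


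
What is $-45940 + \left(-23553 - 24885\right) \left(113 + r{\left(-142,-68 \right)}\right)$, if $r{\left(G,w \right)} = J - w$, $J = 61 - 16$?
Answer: $-10992928$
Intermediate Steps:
$J = 45$ ($J = 61 - 16 = 45$)
$r{\left(G,w \right)} = 45 - w$
$-45940 + \left(-23553 - 24885\right) \left(113 + r{\left(-142,-68 \right)}\right) = -45940 + \left(-23553 - 24885\right) \left(113 + \left(45 - -68\right)\right) = -45940 - 48438 \left(113 + \left(45 + 68\right)\right) = -45940 - 48438 \left(113 + 113\right) = -45940 - 10946988 = -10992928$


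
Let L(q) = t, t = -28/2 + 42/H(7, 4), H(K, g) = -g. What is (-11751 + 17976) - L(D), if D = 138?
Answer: 12499/2 ≈ 6249.5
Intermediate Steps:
t = -49/2 (t = -28/2 + 42/((-1*4)) = -28*1/2 + 42/(-4) = -14 + 42*(-1/4) = -14 - 21/2 = -49/2 ≈ -24.500)
L(q) = -49/2
(-11751 + 17976) - L(D) = (-11751 + 17976) - 1*(-49/2) = 6225 + 49/2 = 12499/2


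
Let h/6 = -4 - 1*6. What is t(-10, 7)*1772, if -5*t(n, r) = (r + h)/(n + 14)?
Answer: 23479/5 ≈ 4695.8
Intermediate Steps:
h = -60 (h = 6*(-4 - 1*6) = 6*(-4 - 6) = 6*(-10) = -60)
t(n, r) = -(-60 + r)/(5*(14 + n)) (t(n, r) = -(r - 60)/(5*(n + 14)) = -(-60 + r)/(5*(14 + n)))
t(-10, 7)*1772 = ((60 - 1*7)/(5*(14 - 10)))*1772 = ((⅕)*(60 - 7)/4)*1772 = ((⅕)*(¼)*53)*1772 = (53/20)*1772 = 23479/5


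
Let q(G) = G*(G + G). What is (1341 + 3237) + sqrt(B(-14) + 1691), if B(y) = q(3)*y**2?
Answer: 4578 + sqrt(5219) ≈ 4650.2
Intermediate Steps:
q(G) = 2*G**2 (q(G) = G*(2*G) = 2*G**2)
B(y) = 18*y**2 (B(y) = (2*3**2)*y**2 = (2*9)*y**2 = 18*y**2)
(1341 + 3237) + sqrt(B(-14) + 1691) = (1341 + 3237) + sqrt(18*(-14)**2 + 1691) = 4578 + sqrt(18*196 + 1691) = 4578 + sqrt(3528 + 1691) = 4578 + sqrt(5219)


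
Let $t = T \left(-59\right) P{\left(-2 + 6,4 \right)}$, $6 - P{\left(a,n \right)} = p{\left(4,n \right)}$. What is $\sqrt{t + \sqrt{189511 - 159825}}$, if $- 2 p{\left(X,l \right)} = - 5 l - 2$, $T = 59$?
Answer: $\sqrt{17405 + \sqrt{29686}} \approx 132.58$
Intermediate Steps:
$p{\left(X,l \right)} = 1 + \frac{5 l}{2}$ ($p{\left(X,l \right)} = - \frac{- 5 l - 2}{2} = - \frac{-2 - 5 l}{2} = 1 + \frac{5 l}{2}$)
$P{\left(a,n \right)} = 5 - \frac{5 n}{2}$ ($P{\left(a,n \right)} = 6 - \left(1 + \frac{5 n}{2}\right) = 5 - \frac{5 n}{2}$)
$t = 17405$ ($t = 59 \left(-59\right) \left(5 - 10\right) = - 3481 \left(5 - 10\right) = \left(-3481\right) \left(-5\right) = 17405$)
$\sqrt{t + \sqrt{189511 - 159825}} = \sqrt{17405 + \sqrt{189511 - 159825}} = \sqrt{17405 + \sqrt{29686}}$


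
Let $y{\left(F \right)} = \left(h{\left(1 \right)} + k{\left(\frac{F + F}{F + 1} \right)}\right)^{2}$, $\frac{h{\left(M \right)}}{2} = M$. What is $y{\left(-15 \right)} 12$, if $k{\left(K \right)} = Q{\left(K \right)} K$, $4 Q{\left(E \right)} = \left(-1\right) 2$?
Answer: $\frac{507}{49} \approx 10.347$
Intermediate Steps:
$Q{\left(E \right)} = - \frac{1}{2}$ ($Q{\left(E \right)} = \frac{\left(-1\right) 2}{4} = \frac{1}{4} \left(-2\right) = - \frac{1}{2}$)
$h{\left(M \right)} = 2 M$
$k{\left(K \right)} = - \frac{K}{2}$
$y{\left(F \right)} = \left(2 - \frac{F}{1 + F}\right)^{2}$ ($y{\left(F \right)} = \left(2 \cdot 1 - \frac{\left(F + F\right) \frac{1}{F + 1}}{2}\right)^{2} = \left(2 - \frac{2 F \frac{1}{1 + F}}{2}\right)^{2} = \left(2 - \frac{F}{1 + F}\right)^{2}$)
$y{\left(-15 \right)} 12 = \frac{\left(2 - 15\right)^{2}}{\left(1 - 15\right)^{2}} \cdot 12 = \frac{\left(-13\right)^{2}}{196} \cdot 12 = \frac{1}{196} \cdot 169 \cdot 12 = \frac{169}{196} \cdot 12 = \frac{507}{49}$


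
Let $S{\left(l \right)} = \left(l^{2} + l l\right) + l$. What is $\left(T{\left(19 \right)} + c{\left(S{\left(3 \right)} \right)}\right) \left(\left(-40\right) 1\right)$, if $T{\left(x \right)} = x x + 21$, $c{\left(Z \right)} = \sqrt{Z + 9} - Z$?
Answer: $-14440 - 40 \sqrt{30} \approx -14659.0$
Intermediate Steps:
$S{\left(l \right)} = l + 2 l^{2}$ ($S{\left(l \right)} = \left(l^{2} + l^{2}\right) + l = 2 l^{2} + l = l + 2 l^{2}$)
$c{\left(Z \right)} = \sqrt{9 + Z} - Z$
$T{\left(x \right)} = 21 + x^{2}$ ($T{\left(x \right)} = x^{2} + 21 = 21 + x^{2}$)
$\left(T{\left(19 \right)} + c{\left(S{\left(3 \right)} \right)}\right) \left(\left(-40\right) 1\right) = \left(\left(21 + 19^{2}\right) - \left(- \sqrt{9 + 3 \left(1 + 2 \cdot 3\right)} + 3 \left(1 + 2 \cdot 3\right)\right)\right) \left(\left(-40\right) 1\right) = \left(\left(21 + 361\right) - \left(- \sqrt{9 + 3 \left(1 + 6\right)} + 3 \left(1 + 6\right)\right)\right) \left(-40\right) = \left(382 + \left(\sqrt{9 + 3 \cdot 7} - 3 \cdot 7\right)\right) \left(-40\right) = \left(382 + \left(\sqrt{9 + 21} - 21\right)\right) \left(-40\right) = \left(382 - \left(21 - \sqrt{30}\right)\right) \left(-40\right) = \left(361 + \sqrt{30}\right) \left(-40\right) = -14440 - 40 \sqrt{30}$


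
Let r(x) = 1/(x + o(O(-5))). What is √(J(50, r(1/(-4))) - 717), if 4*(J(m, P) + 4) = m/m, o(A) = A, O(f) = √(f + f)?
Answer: 31*I*√3/2 ≈ 26.847*I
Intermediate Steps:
O(f) = √2*√f (O(f) = √(2*f) = √2*√f)
r(x) = 1/(x + I*√10) (r(x) = 1/(x + √2*√(-5)) = 1/(x + √2*(I*√5)) = 1/(x + I*√10))
J(m, P) = -15/4 (J(m, P) = -4 + (m/m)/4 = -4 + (¼)*1 = -4 + ¼ = -15/4)
√(J(50, r(1/(-4))) - 717) = √(-15/4 - 717) = √(-2883/4) = 31*I*√3/2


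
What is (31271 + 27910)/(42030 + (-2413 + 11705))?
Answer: 59181/51322 ≈ 1.1531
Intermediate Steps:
(31271 + 27910)/(42030 + (-2413 + 11705)) = 59181/(42030 + 9292) = 59181/51322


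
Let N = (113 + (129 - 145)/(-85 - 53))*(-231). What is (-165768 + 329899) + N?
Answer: 3174028/23 ≈ 1.3800e+5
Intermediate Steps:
N = -600985/23 (N = (113 - 16/(-138))*(-231) = (113 - 16*(-1/138))*(-231) = (113 + 8/69)*(-231) = (7805/69)*(-231) = -600985/23 ≈ -26130.)
(-165768 + 329899) + N = (-165768 + 329899) - 600985/23 = 164131 - 600985/23 = 3174028/23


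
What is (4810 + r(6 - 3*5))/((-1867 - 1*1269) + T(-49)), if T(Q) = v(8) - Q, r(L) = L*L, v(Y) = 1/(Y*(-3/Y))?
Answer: -14673/9262 ≈ -1.5842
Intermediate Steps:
v(Y) = -⅓ (v(Y) = 1/(-3) = -⅓)
r(L) = L²
T(Q) = -⅓ - Q
(4810 + r(6 - 3*5))/((-1867 - 1*1269) + T(-49)) = (4810 + (6 - 3*5)²)/((-1867 - 1*1269) + (-⅓ - 1*(-49))) = (4810 + (6 - 15)²)/((-1867 - 1269) + (-⅓ + 49)) = (4810 + (-9)²)/(-3136 + 146/3) = (4810 + 81)/(-9262/3) = 4891*(-3/9262) = -14673/9262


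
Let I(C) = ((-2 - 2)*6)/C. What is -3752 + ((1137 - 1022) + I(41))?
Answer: -149141/41 ≈ -3637.6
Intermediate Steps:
I(C) = -24/C (I(C) = (-4*6)/C = -24/C)
-3752 + ((1137 - 1022) + I(41)) = -3752 + ((1137 - 1022) - 24/41) = -3752 + (115 - 24*1/41) = -3752 + (115 - 24/41) = -3752 + 4691/41 = -149141/41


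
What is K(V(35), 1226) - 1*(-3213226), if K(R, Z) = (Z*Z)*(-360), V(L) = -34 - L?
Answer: -537894134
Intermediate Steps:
K(R, Z) = -360*Z² (K(R, Z) = Z²*(-360) = -360*Z²)
K(V(35), 1226) - 1*(-3213226) = -360*1226² - 1*(-3213226) = -360*1503076 + 3213226 = -541107360 + 3213226 = -537894134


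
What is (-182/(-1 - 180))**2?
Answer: 33124/32761 ≈ 1.0111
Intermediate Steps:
(-182/(-1 - 180))**2 = (-182/(-181))**2 = (-182*(-1/181))**2 = (182/181)**2 = 33124/32761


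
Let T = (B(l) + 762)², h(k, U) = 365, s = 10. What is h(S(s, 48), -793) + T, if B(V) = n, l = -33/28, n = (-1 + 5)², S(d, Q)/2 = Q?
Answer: 605649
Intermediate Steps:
S(d, Q) = 2*Q
n = 16 (n = 4² = 16)
l = -33/28 (l = -33*1/28 = -33/28 ≈ -1.1786)
B(V) = 16
T = 605284 (T = (16 + 762)² = 778² = 605284)
h(S(s, 48), -793) + T = 365 + 605284 = 605649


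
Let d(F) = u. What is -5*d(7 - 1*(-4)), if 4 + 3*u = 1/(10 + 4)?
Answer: 275/42 ≈ 6.5476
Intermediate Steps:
u = -55/42 (u = -4/3 + 1/(3*(10 + 4)) = -4/3 + (⅓)/14 = -4/3 + (⅓)*(1/14) = -4/3 + 1/42 = -55/42 ≈ -1.3095)
d(F) = -55/42
-5*d(7 - 1*(-4)) = -5*(-55/42) = 275/42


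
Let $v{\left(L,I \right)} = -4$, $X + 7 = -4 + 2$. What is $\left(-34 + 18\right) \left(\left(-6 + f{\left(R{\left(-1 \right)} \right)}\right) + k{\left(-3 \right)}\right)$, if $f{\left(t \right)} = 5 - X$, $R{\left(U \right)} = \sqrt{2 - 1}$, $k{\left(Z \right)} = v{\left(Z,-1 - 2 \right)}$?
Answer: $-64$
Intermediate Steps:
$X = -9$ ($X = -7 + \left(-4 + 2\right) = -7 - 2 = -9$)
$k{\left(Z \right)} = -4$
$R{\left(U \right)} = 1$ ($R{\left(U \right)} = \sqrt{1} = 1$)
$f{\left(t \right)} = 14$ ($f{\left(t \right)} = 5 - -9 = 5 + 9 = 14$)
$\left(-34 + 18\right) \left(\left(-6 + f{\left(R{\left(-1 \right)} \right)}\right) + k{\left(-3 \right)}\right) = \left(-34 + 18\right) \left(\left(-6 + 14\right) - 4\right) = - 16 \left(8 - 4\right) = \left(-16\right) 4 = -64$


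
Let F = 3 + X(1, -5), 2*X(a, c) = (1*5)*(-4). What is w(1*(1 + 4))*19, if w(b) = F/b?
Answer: -133/5 ≈ -26.600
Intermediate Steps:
X(a, c) = -10 (X(a, c) = ((1*5)*(-4))/2 = (5*(-4))/2 = (1/2)*(-20) = -10)
F = -7 (F = 3 - 10 = -7)
w(b) = -7/b
w(1*(1 + 4))*19 = -7/(1 + 4)*19 = -7/(1*5)*19 = -7/5*19 = -133/5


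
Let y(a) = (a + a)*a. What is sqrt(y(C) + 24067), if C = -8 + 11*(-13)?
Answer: 3*sqrt(7741) ≈ 263.95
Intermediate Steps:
C = -151 (C = -8 - 143 = -151)
y(a) = 2*a**2 (y(a) = (2*a)*a = 2*a**2)
sqrt(y(C) + 24067) = sqrt(2*(-151)**2 + 24067) = sqrt(2*22801 + 24067) = sqrt(45602 + 24067) = sqrt(69669) = 3*sqrt(7741)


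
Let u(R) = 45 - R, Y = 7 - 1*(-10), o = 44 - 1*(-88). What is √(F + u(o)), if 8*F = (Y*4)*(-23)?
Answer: I*√1130/2 ≈ 16.808*I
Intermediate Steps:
o = 132 (o = 44 + 88 = 132)
Y = 17 (Y = 7 + 10 = 17)
F = -391/2 (F = ((17*4)*(-23))/8 = (68*(-23))/8 = (⅛)*(-1564) = -391/2 ≈ -195.50)
√(F + u(o)) = √(-391/2 + (45 - 1*132)) = √(-391/2 + (45 - 132)) = √(-391/2 - 87) = √(-565/2) = I*√1130/2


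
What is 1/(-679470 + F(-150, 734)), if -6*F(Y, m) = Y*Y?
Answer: -1/683220 ≈ -1.4637e-6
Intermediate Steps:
F(Y, m) = -Y**2/6 (F(Y, m) = -Y*Y/6 = -Y**2/6)
1/(-679470 + F(-150, 734)) = 1/(-679470 - 1/6*(-150)**2) = 1/(-679470 - 1/6*22500) = 1/(-679470 - 3750) = 1/(-683220) = -1/683220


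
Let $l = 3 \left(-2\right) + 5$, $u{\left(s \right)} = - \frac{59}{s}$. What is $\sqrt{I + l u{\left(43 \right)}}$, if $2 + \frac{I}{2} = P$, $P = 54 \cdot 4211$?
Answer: $\frac{\sqrt{840898153}}{43} \approx 674.38$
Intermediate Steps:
$l = -1$ ($l = -6 + 5 = -1$)
$P = 227394$
$I = 454784$ ($I = -4 + 2 \cdot 227394 = -4 + 454788 = 454784$)
$\sqrt{I + l u{\left(43 \right)}} = \sqrt{454784 - - \frac{59}{43}} = \sqrt{454784 + \frac{59}{43}} = \sqrt{\frac{19555771}{43}} = \frac{\sqrt{840898153}}{43}$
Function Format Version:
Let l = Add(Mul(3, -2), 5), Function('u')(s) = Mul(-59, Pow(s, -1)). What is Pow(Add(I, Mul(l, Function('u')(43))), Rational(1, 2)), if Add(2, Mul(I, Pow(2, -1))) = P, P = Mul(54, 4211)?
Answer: Mul(Rational(1, 43), Pow(840898153, Rational(1, 2))) ≈ 674.38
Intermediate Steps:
l = -1 (l = Add(-6, 5) = -1)
P = 227394
I = 454784 (I = Add(-4, Mul(2, 227394)) = Add(-4, 454788) = 454784)
Pow(Add(I, Mul(l, Function('u')(43))), Rational(1, 2)) = Pow(Add(454784, Mul(-1, Mul(-59, Pow(43, -1)))), Rational(1, 2)) = Pow(Add(454784, Mul(-1, Mul(-59, Rational(1, 43)))), Rational(1, 2)) = Pow(Add(454784, Mul(-1, Rational(-59, 43))), Rational(1, 2)) = Pow(Add(454784, Rational(59, 43)), Rational(1, 2)) = Pow(Rational(19555771, 43), Rational(1, 2)) = Mul(Rational(1, 43), Pow(840898153, Rational(1, 2)))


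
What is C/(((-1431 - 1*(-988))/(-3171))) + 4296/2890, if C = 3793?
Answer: 17380837899/640135 ≈ 27152.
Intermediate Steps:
C/(((-1431 - 1*(-988))/(-3171))) + 4296/2890 = 3793/(((-1431 - 1*(-988))/(-3171))) + 4296/2890 = 3793/(((-1431 + 988)*(-1/3171))) + 4296*(1/2890) = 3793/((-443*(-1/3171))) + 2148/1445 = 3793/(443/3171) + 2148/1445 = 3793*(3171/443) + 2148/1445 = 12027603/443 + 2148/1445 = 17380837899/640135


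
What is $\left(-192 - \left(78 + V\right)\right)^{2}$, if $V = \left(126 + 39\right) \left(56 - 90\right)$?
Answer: $28515600$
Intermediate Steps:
$V = -5610$ ($V = 165 \left(-34\right) = -5610$)
$\left(-192 - \left(78 + V\right)\right)^{2} = \left(-192 - -5532\right)^{2} = \left(-192 + \left(-78 + 5610\right)\right)^{2} = \left(-192 + 5532\right)^{2} = 5340^{2} = 28515600$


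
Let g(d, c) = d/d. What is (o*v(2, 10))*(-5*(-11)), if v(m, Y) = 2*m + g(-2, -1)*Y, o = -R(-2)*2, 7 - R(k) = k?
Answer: -13860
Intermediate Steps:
R(k) = 7 - k
o = -18 (o = -(7 - 1*(-2))*2 = -(7 + 2)*2 = -1*9*2 = -9*2 = -18)
g(d, c) = 1
v(m, Y) = Y + 2*m (v(m, Y) = 2*m + 1*Y = 2*m + Y = Y + 2*m)
(o*v(2, 10))*(-5*(-11)) = (-18*(10 + 2*2))*(-5*(-11)) = -18*(10 + 4)*55 = -18*14*55 = -252*55 = -13860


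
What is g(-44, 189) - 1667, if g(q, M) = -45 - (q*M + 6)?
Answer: 6598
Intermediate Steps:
g(q, M) = -51 - M*q (g(q, M) = -45 - (M*q + 6) = -45 - (6 + M*q) = -45 + (-6 - M*q) = -51 - M*q)
g(-44, 189) - 1667 = (-51 - 1*189*(-44)) - 1667 = (-51 + 8316) - 1667 = 8265 - 1667 = 6598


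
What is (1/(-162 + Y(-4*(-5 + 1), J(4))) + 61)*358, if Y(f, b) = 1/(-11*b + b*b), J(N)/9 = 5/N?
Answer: 79416751/3637 ≈ 21836.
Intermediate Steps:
J(N) = 45/N (J(N) = 9*(5/N) = 45/N)
Y(f, b) = 1/(b² - 11*b) (Y(f, b) = 1/(-11*b + b²) = 1/(b² - 11*b))
(1/(-162 + Y(-4*(-5 + 1), J(4))) + 61)*358 = (1/(-162 + 1/(((45/4))*(-11 + 45/4))) + 61)*358 = (1/(-162 + 1/(((45*(¼)))*(-11 + 45*(¼)))) + 61)*358 = (1/(-162 + 1/((45/4)*(-11 + 45/4))) + 61)*358 = (1/(-162 + 4/(45*(¼))) + 61)*358 = (1/(-162 + (4/45)*4) + 61)*358 = (1/(-162 + 16/45) + 61)*358 = (1/(-7274/45) + 61)*358 = (-45/7274 + 61)*358 = (443669/7274)*358 = 79416751/3637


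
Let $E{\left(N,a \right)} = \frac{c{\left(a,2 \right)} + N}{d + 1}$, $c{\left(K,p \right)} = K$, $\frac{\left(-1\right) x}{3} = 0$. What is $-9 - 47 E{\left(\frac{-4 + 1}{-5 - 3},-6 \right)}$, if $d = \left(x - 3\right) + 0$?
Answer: $- \frac{2259}{16} \approx -141.19$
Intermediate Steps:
$x = 0$ ($x = \left(-3\right) 0 = 0$)
$d = -3$ ($d = \left(0 - 3\right) + 0 = -3 + 0 = -3$)
$E{\left(N,a \right)} = - \frac{N}{2} - \frac{a}{2}$ ($E{\left(N,a \right)} = \frac{a + N}{-3 + 1} = \frac{N + a}{-2} = \left(N + a\right) \left(- \frac{1}{2}\right) = - \frac{N}{2} - \frac{a}{2}$)
$-9 - 47 E{\left(\frac{-4 + 1}{-5 - 3},-6 \right)} = -9 - 47 \left(- \frac{\left(-4 + 1\right) \frac{1}{-5 - 3}}{2} - -3\right) = -9 - 47 \left(- \frac{\left(-3\right) \frac{1}{-8}}{2} + 3\right) = -9 - 47 \left(- \frac{\left(-3\right) \left(- \frac{1}{8}\right)}{2} + 3\right) = -9 - 47 \left(\left(- \frac{1}{2}\right) \frac{3}{8} + 3\right) = -9 - 47 \left(- \frac{3}{16} + 3\right) = -9 - \frac{2115}{16} = - \frac{2259}{16}$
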